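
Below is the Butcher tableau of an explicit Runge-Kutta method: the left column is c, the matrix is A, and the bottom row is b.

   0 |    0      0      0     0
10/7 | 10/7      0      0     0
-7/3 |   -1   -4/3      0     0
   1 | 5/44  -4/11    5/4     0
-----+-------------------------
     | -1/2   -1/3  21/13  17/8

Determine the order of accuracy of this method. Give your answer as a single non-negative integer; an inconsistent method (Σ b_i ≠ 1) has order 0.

b = (-1/2, -1/3, 21/13, 17/8)
c = (0, 10/7, -7/3, 1)
Ac = (0, 0, -40/21, -3175/924)
Σ b_i: (-1/2)·1 + (-1/3)·1 + 21/13·1 + 17/8·1 = 907/312 ≠ 1 ⇒ order 0.

0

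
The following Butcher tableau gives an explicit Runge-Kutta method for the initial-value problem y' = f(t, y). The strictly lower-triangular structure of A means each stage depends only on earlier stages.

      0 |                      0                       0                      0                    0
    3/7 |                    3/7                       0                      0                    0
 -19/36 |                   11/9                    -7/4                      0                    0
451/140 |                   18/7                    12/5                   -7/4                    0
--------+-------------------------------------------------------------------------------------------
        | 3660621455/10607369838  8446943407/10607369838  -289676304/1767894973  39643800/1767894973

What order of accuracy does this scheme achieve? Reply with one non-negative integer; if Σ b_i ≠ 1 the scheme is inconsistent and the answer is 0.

3

b = (3660621455/10607369838, 8446943407/10607369838, -289676304/1767894973, 39643800/1767894973)
c = (0, 3/7, -19/36, 451/140)
Ac = (0, 0, -3/4, 9839/5040)
Σ b_i: 3660621455/10607369838·1 + 8446943407/10607369838·1 + (-289676304/1767894973)·1 + 39643800/1767894973·1 = 1 ✓
b·c: 8446943407/10607369838·3/7 + (-289676304/1767894973)·(-19/36) + 39643800/1767894973·451/140 = 1/2 ✓
b·c²: 8446943407/10607369838·9/49 + (-289676304/1767894973)·361/1296 + 39643800/1767894973·203401/19600 = 1/3 ✓
b·Ac: (-289676304/1767894973)·(-3/4) + 39643800/1767894973·9839/5040 = 1/6 ✓
b·c³: 8446943407/10607369838·27/343 + (-289676304/1767894973)·(-6859/46656) + 39643800/1767894973·91733851/2744000 = 78254181641339/93557001971160 ≠ 1/4 ⇒ order 3.
b·(c∘Ac): (-289676304/1767894973)·19/48 + 39643800/1767894973·4437389/705600 = 22621040555/297006355464 ≠ 1/8
b·Ac²: (-289676304/1767894973)·(-9/28) + 39643800/1767894973·(-59243/1270080) = 137986710359/2673057199176 ≠ 1/12
b·A²c: 39643800/1767894973·21/16 = 104064975/3535789946 ≠ 1/24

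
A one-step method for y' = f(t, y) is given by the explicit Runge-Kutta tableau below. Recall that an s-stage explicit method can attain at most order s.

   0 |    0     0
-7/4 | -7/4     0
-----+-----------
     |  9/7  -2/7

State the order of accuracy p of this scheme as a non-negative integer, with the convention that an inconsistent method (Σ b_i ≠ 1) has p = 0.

b = (9/7, -2/7)
c = (0, -7/4)
Σ b_i: 9/7·1 + (-2/7)·1 = 1 ✓
b·c: (-2/7)·(-7/4) = 1/2 ✓; 2 stages ⇒ order 2.

2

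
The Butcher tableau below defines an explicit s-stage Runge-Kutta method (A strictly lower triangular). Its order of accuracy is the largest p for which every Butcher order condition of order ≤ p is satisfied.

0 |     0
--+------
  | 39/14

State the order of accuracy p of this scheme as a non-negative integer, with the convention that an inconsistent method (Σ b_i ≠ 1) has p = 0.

0

b = (39/14)
c = (0)
Σ b_i: 39/14·1 = 39/14 ≠ 1 ⇒ order 0.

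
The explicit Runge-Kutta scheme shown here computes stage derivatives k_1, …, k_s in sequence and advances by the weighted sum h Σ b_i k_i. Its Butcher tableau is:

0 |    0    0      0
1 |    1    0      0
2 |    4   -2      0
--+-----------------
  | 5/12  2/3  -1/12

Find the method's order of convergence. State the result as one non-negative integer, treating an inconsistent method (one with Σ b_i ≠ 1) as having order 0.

b = (5/12, 2/3, -1/12)
c = (0, 1, 2)
Ac = (0, 0, -2)
Σ b_i: 5/12·1 + 2/3·1 + (-1/12)·1 = 1 ✓
b·c: 2/3·1 + (-1/12)·2 = 1/2 ✓
b·c²: 2/3·1 + (-1/12)·4 = 1/3 ✓
b·Ac: (-1/12)·(-2) = 1/6 ✓; 3 stages ⇒ order 3.

3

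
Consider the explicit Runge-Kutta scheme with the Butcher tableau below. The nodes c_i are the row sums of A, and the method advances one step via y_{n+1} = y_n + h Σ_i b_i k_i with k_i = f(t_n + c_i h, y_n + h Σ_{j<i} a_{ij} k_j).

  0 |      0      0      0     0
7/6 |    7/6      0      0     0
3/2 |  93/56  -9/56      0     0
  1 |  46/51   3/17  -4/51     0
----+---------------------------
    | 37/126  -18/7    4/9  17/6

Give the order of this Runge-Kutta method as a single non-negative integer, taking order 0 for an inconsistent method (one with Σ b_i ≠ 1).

4

b = (37/126, -18/7, 4/9, 17/6)
c = (0, 7/6, 3/2, 1)
Ac = (0, 0, -3/16, 3/34)
Σ b_i: 37/126·1 + (-18/7)·1 + 4/9·1 + 17/6·1 = 1 ✓
b·c: (-18/7)·7/6 + 4/9·3/2 + 17/6·1 = 1/2 ✓
b·c²: (-18/7)·49/36 + 4/9·9/4 + 17/6·1 = 1/3 ✓
b·Ac: 4/9·(-3/16) + 17/6·3/34 = 1/6 ✓
b·c³: (-18/7)·343/216 + 4/9·27/8 + 17/6·1 = 1/4 ✓
b·(c∘Ac): 4/9·(-9/32) + 17/6·3/34 = 1/8 ✓
b·Ac²: 4/9·(-7/32) + 17/6·13/204 = 1/12 ✓
b·A²c: 17/6·1/68 = 1/24 ✓; 4 stages ⇒ order 4.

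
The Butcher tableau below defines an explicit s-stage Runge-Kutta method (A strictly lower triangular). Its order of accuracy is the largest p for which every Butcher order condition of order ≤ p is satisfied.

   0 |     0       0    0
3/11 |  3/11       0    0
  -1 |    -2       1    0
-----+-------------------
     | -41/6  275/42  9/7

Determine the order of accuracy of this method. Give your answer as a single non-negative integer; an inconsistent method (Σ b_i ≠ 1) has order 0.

2

b = (-41/6, 275/42, 9/7)
c = (0, 3/11, -1)
Ac = (0, 0, 3/11)
Σ b_i: (-41/6)·1 + 275/42·1 + 9/7·1 = 1 ✓
b·c: 275/42·3/11 + 9/7·(-1) = 1/2 ✓
b·c²: 275/42·9/121 + 9/7·1 = 39/22 ≠ 1/3 ⇒ order 2.
b·Ac: 9/7·3/11 = 27/77 ≠ 1/6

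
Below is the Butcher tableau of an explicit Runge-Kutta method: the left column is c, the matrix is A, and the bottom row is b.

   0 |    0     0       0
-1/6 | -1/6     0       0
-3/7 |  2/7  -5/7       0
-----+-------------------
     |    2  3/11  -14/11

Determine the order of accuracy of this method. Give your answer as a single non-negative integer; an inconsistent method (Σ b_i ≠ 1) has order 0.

2

b = (2, 3/11, -14/11)
c = (0, -1/6, -3/7)
Ac = (0, 0, 5/42)
Σ b_i: 2·1 + 3/11·1 + (-14/11)·1 = 1 ✓
b·c: 3/11·(-1/6) + (-14/11)·(-3/7) = 1/2 ✓
b·c²: 3/11·1/36 + (-14/11)·9/49 = -19/84 ≠ 1/3 ⇒ order 2.
b·Ac: (-14/11)·5/42 = -5/33 ≠ 1/6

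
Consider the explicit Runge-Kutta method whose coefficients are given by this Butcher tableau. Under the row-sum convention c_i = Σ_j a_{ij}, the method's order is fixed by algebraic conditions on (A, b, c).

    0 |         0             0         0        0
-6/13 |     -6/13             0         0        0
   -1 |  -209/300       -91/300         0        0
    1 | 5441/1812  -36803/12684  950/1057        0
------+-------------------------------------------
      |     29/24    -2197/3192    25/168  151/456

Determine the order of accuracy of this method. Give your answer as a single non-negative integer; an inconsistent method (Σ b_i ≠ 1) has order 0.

b = (29/24, -2197/3192, 25/168, 151/456)
c = (0, -6/13, -1, 1)
Ac = (0, 0, 7/50, 133/302)
Σ b_i: 29/24·1 + (-2197/3192)·1 + 25/168·1 + 151/456·1 = 1 ✓
b·c: (-2197/3192)·(-6/13) + 25/168·(-1) + 151/456·1 = 1/2 ✓
b·c²: (-2197/3192)·36/169 + 25/168·1 + 151/456·1 = 1/3 ✓
b·Ac: 25/168·7/50 + 151/456·133/302 = 1/6 ✓
b·c³: (-2197/3192)·(-216/2197) + 25/168·(-1) + 151/456·1 = 1/4 ✓
b·(c∘Ac): 25/168·(-7/50) + 151/456·133/302 = 1/8 ✓
b·Ac²: 25/168·(-21/325) + 151/456·551/1963 = 1/12 ✓
b·A²c: 151/456·19/151 = 1/24 ✓; 4 stages ⇒ order 4.

4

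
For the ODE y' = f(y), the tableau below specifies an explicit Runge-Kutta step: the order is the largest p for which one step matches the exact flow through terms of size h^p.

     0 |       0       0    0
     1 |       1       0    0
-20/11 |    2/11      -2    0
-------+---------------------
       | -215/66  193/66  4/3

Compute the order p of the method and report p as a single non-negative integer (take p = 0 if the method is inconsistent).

2

b = (-215/66, 193/66, 4/3)
c = (0, 1, -20/11)
Ac = (0, 0, -2)
Σ b_i: (-215/66)·1 + 193/66·1 + 4/3·1 = 1 ✓
b·c: 193/66·1 + 4/3·(-20/11) = 1/2 ✓
b·c²: 193/66·1 + 4/3·400/121 = 5323/726 ≠ 1/3 ⇒ order 2.
b·Ac: 4/3·(-2) = -8/3 ≠ 1/6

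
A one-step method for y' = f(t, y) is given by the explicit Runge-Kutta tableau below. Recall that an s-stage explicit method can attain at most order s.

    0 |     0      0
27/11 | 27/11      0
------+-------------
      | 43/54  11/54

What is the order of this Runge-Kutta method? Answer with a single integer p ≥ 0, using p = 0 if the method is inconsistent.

2

b = (43/54, 11/54)
c = (0, 27/11)
Σ b_i: 43/54·1 + 11/54·1 = 1 ✓
b·c: 11/54·27/11 = 1/2 ✓; 2 stages ⇒ order 2.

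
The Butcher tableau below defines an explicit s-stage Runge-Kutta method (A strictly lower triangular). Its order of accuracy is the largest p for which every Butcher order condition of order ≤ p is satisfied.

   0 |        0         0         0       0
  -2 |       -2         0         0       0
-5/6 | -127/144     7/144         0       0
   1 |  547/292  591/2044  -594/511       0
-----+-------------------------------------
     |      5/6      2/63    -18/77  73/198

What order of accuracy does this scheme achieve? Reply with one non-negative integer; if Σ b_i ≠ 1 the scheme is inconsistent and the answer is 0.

b = (5/6, 2/63, -18/77, 73/198)
c = (0, -2, -5/6, 1)
Ac = (0, 0, -7/72, 57/146)
Σ b_i: 5/6·1 + 2/63·1 + (-18/77)·1 + 73/198·1 = 1 ✓
b·c: 2/63·(-2) + (-18/77)·(-5/6) + 73/198·1 = 1/2 ✓
b·c²: 2/63·4 + (-18/77)·25/36 + 73/198·1 = 1/3 ✓
b·Ac: (-18/77)·(-7/72) + 73/198·57/146 = 1/6 ✓
b·c³: 2/63·(-8) + (-18/77)·(-125/216) + 73/198·1 = 1/4 ✓
b·(c∘Ac): (-18/77)·35/432 + 73/198·57/146 = 1/8 ✓
b·Ac²: (-18/77)·7/36 + 73/198·51/146 = 1/12 ✓
b·A²c: 73/198·33/292 = 1/24 ✓; 4 stages ⇒ order 4.

4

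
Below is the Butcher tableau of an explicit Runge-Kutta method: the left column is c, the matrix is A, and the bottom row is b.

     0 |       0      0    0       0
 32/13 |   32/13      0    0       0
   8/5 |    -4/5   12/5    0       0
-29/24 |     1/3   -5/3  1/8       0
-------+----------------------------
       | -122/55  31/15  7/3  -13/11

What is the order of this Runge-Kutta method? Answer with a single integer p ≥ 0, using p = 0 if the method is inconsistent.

b = (-122/55, 31/15, 7/3, -13/11)
c = (0, 32/13, 8/5, -29/24)
Ac = (0, 0, 384/65, -761/195)
Σ b_i: (-122/55)·1 + 31/15·1 + 7/3·1 + (-13/11)·1 = 1 ✓
b·c: 31/15·32/13 + 7/3·8/5 + (-13/11)·(-29/24) = 35173/3432 ≠ 1/2 ⇒ order 1.

1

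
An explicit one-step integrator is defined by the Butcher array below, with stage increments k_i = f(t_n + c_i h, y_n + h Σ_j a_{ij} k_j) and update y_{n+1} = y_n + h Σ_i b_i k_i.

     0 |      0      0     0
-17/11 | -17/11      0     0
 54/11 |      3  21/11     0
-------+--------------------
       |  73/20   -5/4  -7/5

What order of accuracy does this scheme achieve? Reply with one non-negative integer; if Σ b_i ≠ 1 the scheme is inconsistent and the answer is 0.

b = (73/20, -5/4, -7/5)
c = (0, -17/11, 54/11)
Ac = (0, 0, -357/121)
Σ b_i: 73/20·1 + (-5/4)·1 + (-7/5)·1 = 1 ✓
b·c: (-5/4)·(-17/11) + (-7/5)·54/11 = -1087/220 ≠ 1/2 ⇒ order 1.

1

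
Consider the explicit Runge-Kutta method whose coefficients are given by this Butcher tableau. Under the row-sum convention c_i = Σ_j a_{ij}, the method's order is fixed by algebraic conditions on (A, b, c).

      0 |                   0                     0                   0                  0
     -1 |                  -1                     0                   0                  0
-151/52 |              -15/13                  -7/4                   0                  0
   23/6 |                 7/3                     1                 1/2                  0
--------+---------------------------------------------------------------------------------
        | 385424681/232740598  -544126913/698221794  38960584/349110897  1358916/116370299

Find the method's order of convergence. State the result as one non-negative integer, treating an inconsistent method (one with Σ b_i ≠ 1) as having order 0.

3

b = (385424681/232740598, -544126913/698221794, 38960584/349110897, 1358916/116370299)
c = (0, -1, -151/52, 23/6)
Ac = (0, 0, 7/4, -255/104)
Σ b_i: 385424681/232740598·1 + (-544126913/698221794)·1 + 38960584/349110897·1 + 1358916/116370299·1 = 1 ✓
b·c: (-544126913/698221794)·(-1) + 38960584/349110897·(-151/52) + 1358916/116370299·23/6 = 1/2 ✓
b·c²: (-544126913/698221794)·1 + 38960584/349110897·22801/2704 + 1358916/116370299·529/36 = 1/3 ✓
b·Ac: 38960584/349110897·7/4 + 1358916/116370299·(-255/104) = 1/6 ✓
b·c³: (-544126913/698221794)·(-1) + 38960584/349110897·(-3442951/140608) + 1358916/116370299·12167/216 = -141115724261/108922599864 ≠ 1/4 ⇒ order 3.
b·(c∘Ac): 38960584/349110897·(-1057/208) + 1358916/116370299·(-1955/208) = -945218839/1396443588 ≠ 1/8
b·Ac²: 38960584/349110897·(-7/4) + 1358916/116370299·28209/5408 = -4879268897/36307533288 ≠ 1/12
b·A²c: 1358916/116370299·7/8 = 2378103/232740598 ≠ 1/24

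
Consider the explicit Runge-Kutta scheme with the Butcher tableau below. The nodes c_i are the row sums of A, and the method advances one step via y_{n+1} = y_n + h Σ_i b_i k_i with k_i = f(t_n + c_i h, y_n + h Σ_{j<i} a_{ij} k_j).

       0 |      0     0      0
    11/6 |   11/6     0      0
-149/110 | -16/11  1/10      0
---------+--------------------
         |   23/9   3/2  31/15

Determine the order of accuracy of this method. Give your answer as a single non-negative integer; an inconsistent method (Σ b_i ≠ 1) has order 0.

b = (23/9, 3/2, 31/15)
c = (0, 11/6, -149/110)
Ac = (0, 0, 11/60)
Σ b_i: 23/9·1 + 3/2·1 + 31/15·1 = 551/90 ≠ 1 ⇒ order 0.

0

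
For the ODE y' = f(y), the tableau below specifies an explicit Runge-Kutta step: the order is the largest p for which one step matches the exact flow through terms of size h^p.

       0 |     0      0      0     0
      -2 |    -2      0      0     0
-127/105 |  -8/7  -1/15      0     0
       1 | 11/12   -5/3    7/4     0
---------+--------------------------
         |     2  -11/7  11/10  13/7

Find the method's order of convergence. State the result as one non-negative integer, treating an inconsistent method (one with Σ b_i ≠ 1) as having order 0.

0

b = (2, -11/7, 11/10, 13/7)
c = (0, -2, -127/105, 1)
Ac = (0, 0, 2/15, 73/60)
Σ b_i: 2·1 + (-11/7)·1 + 11/10·1 + 13/7·1 = 237/70 ≠ 1 ⇒ order 0.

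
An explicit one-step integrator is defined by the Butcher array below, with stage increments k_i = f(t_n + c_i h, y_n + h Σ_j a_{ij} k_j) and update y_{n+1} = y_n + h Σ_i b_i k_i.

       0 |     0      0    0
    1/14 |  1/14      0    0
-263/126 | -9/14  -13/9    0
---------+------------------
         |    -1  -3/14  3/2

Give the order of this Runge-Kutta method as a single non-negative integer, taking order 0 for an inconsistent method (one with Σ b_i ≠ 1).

0

b = (-1, -3/14, 3/2)
c = (0, 1/14, -263/126)
Ac = (0, 0, -13/126)
Σ b_i: (-1)·1 + (-3/14)·1 + 3/2·1 = 2/7 ≠ 1 ⇒ order 0.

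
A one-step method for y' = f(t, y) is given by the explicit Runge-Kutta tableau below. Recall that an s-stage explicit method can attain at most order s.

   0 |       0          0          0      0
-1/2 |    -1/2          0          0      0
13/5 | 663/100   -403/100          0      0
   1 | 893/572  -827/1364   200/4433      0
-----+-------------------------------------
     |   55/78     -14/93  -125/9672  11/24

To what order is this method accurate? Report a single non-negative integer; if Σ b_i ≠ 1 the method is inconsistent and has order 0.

4

b = (55/78, -14/93, -125/9672, 11/24)
c = (0, -1/2, 13/5, 1)
Ac = (0, 0, 403/200, 37/88)
Σ b_i: 55/78·1 + (-14/93)·1 + (-125/9672)·1 + 11/24·1 = 1 ✓
b·c: (-14/93)·(-1/2) + (-125/9672)·13/5 + 11/24·1 = 1/2 ✓
b·c²: (-14/93)·1/4 + (-125/9672)·169/25 + 11/24·1 = 1/3 ✓
b·Ac: (-125/9672)·403/200 + 11/24·37/88 = 1/6 ✓
b·c³: (-14/93)·(-1/8) + (-125/9672)·2197/125 + 11/24·1 = 1/4 ✓
b·(c∘Ac): (-125/9672)·5239/1000 + 11/24·37/88 = 1/8 ✓
b·Ac²: (-125/9672)·(-403/400) + 11/24·27/176 = 1/12 ✓
b·A²c: 11/24·1/11 = 1/24 ✓; 4 stages ⇒ order 4.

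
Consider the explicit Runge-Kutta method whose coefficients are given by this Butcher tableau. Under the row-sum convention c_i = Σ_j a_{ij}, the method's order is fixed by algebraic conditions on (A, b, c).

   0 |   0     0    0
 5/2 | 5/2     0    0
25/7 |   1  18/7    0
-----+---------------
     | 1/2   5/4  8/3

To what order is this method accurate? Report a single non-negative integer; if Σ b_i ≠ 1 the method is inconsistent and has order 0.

b = (1/2, 5/4, 8/3)
c = (0, 5/2, 25/7)
Ac = (0, 0, 45/7)
Σ b_i: 1/2·1 + 5/4·1 + 8/3·1 = 53/12 ≠ 1 ⇒ order 0.

0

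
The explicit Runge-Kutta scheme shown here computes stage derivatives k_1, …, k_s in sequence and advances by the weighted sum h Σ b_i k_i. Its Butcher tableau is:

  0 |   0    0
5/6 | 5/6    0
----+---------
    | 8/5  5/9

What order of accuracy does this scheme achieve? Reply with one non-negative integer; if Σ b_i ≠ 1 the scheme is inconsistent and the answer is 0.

0

b = (8/5, 5/9)
c = (0, 5/6)
Σ b_i: 8/5·1 + 5/9·1 = 97/45 ≠ 1 ⇒ order 0.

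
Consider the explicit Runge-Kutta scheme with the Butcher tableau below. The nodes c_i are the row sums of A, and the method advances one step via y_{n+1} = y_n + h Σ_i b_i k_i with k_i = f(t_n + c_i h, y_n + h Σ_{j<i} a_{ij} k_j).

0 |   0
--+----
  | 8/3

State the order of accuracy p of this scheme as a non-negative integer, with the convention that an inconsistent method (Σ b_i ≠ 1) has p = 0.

0

b = (8/3)
c = (0)
Σ b_i: 8/3·1 = 8/3 ≠ 1 ⇒ order 0.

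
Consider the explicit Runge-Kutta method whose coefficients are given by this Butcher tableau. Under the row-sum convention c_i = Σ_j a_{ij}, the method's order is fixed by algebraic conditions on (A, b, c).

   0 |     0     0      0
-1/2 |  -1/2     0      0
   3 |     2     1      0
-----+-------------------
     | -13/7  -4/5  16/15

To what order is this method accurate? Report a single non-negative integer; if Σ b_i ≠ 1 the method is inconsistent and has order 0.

b = (-13/7, -4/5, 16/15)
c = (0, -1/2, 3)
Ac = (0, 0, -1/2)
Σ b_i: (-13/7)·1 + (-4/5)·1 + 16/15·1 = -167/105 ≠ 1 ⇒ order 0.

0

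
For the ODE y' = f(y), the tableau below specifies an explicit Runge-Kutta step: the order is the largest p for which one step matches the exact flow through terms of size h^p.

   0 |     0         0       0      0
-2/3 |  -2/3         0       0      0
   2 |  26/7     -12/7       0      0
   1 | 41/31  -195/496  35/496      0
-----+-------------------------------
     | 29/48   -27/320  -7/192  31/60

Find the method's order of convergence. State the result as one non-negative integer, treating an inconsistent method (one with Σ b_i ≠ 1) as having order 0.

b = (29/48, -27/320, -7/192, 31/60)
c = (0, -2/3, 2, 1)
Ac = (0, 0, 8/7, 25/62)
Σ b_i: 29/48·1 + (-27/320)·1 + (-7/192)·1 + 31/60·1 = 1 ✓
b·c: (-27/320)·(-2/3) + (-7/192)·2 + 31/60·1 = 1/2 ✓
b·c²: (-27/320)·4/9 + (-7/192)·4 + 31/60·1 = 1/3 ✓
b·Ac: (-7/192)·8/7 + 31/60·25/62 = 1/6 ✓
b·c³: (-27/320)·(-8/27) + (-7/192)·8 + 31/60·1 = 1/4 ✓
b·(c∘Ac): (-7/192)·16/7 + 31/60·25/62 = 1/8 ✓
b·Ac²: (-7/192)·(-16/21) + 31/60·10/93 = 1/12 ✓
b·A²c: 31/60·5/62 = 1/24 ✓; 4 stages ⇒ order 4.

4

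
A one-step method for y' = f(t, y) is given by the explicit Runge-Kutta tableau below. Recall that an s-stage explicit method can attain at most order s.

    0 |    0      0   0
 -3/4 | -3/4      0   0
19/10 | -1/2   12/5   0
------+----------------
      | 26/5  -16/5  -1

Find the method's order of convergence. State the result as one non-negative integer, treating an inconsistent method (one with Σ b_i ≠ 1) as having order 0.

2

b = (26/5, -16/5, -1)
c = (0, -3/4, 19/10)
Ac = (0, 0, -9/5)
Σ b_i: 26/5·1 + (-16/5)·1 + (-1)·1 = 1 ✓
b·c: (-16/5)·(-3/4) + (-1)·19/10 = 1/2 ✓
b·c²: (-16/5)·9/16 + (-1)·361/100 = -541/100 ≠ 1/3 ⇒ order 2.
b·Ac: (-1)·(-9/5) = 9/5 ≠ 1/6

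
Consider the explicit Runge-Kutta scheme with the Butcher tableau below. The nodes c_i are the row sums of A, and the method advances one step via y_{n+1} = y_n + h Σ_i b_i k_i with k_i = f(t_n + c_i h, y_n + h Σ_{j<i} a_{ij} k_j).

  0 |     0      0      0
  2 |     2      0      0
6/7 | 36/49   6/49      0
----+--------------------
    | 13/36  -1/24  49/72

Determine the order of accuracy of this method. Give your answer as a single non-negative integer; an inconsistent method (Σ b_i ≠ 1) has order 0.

3

b = (13/36, -1/24, 49/72)
c = (0, 2, 6/7)
Ac = (0, 0, 12/49)
Σ b_i: 13/36·1 + (-1/24)·1 + 49/72·1 = 1 ✓
b·c: (-1/24)·2 + 49/72·6/7 = 1/2 ✓
b·c²: (-1/24)·4 + 49/72·36/49 = 1/3 ✓
b·Ac: 49/72·12/49 = 1/6 ✓; 3 stages ⇒ order 3.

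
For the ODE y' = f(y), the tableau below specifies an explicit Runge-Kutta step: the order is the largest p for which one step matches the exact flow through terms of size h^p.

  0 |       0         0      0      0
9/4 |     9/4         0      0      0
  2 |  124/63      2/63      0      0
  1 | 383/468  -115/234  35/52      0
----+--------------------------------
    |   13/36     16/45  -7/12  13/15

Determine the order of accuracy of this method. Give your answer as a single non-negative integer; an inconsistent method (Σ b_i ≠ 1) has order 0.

b = (13/36, 16/45, -7/12, 13/15)
c = (0, 9/4, 2, 1)
Ac = (0, 0, 1/14, 25/104)
Σ b_i: 13/36·1 + 16/45·1 + (-7/12)·1 + 13/15·1 = 1 ✓
b·c: 16/45·9/4 + (-7/12)·2 + 13/15·1 = 1/2 ✓
b·c²: 16/45·81/16 + (-7/12)·4 + 13/15·1 = 1/3 ✓
b·Ac: (-7/12)·1/14 + 13/15·25/104 = 1/6 ✓
b·c³: 16/45·729/64 + (-7/12)·8 + 13/15·1 = 1/4 ✓
b·(c∘Ac): (-7/12)·1/7 + 13/15·25/104 = 1/8 ✓
b·Ac²: (-7/12)·9/56 + 13/15·85/416 = 1/12 ✓
b·A²c: 13/15·5/104 = 1/24 ✓; 4 stages ⇒ order 4.

4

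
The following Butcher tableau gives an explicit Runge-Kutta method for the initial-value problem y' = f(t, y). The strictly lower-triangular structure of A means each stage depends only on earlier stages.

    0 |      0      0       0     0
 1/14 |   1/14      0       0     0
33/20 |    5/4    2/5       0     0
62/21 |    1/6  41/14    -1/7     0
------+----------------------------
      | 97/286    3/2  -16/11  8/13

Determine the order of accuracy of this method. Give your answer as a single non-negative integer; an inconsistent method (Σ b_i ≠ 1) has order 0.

b = (97/286, 3/2, -16/11, 8/13)
c = (0, 1/14, 33/20, 62/21)
Ac = (0, 0, 1/35, -13/490)
Σ b_i: 97/286·1 + 3/2·1 + (-16/11)·1 + 8/13·1 = 1 ✓
b·c: 3/2·1/14 + (-16/11)·33/20 + 8/13·62/21 = -2599/5460 ≠ 1/2 ⇒ order 1.

1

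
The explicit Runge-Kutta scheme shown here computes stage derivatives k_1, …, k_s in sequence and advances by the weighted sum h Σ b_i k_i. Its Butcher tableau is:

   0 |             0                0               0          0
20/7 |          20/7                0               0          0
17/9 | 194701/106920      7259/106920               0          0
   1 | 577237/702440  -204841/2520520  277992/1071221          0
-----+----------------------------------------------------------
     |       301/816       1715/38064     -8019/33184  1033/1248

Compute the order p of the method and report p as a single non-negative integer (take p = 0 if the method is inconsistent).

b = (301/816, 1715/38064, -8019/33184, 1033/1248)
c = (0, 20/7, 17/9, 1)
Ac = (0, 0, 1037/5346, 533/2066)
Σ b_i: 301/816·1 + 1715/38064·1 + (-8019/33184)·1 + 1033/1248·1 = 1 ✓
b·c: 1715/38064·20/7 + (-8019/33184)·17/9 + 1033/1248·1 = 1/2 ✓
b·c²: 1715/38064·400/49 + (-8019/33184)·289/81 + 1033/1248·1 = 1/3 ✓
b·Ac: (-8019/33184)·1037/5346 + 1033/1248·533/2066 = 1/6 ✓
b·c³: 1715/38064·8000/343 + (-8019/33184)·4913/729 + 1033/1248·1 = 1/4 ✓
b·(c∘Ac): (-8019/33184)·17629/48114 + 1033/1248·533/2066 = 1/8 ✓
b·Ac²: (-8019/33184)·10370/18711 + 1033/1248·1898/7231 = 1/12 ✓
b·A²c: 1033/1248·52/1033 = 1/24 ✓; 4 stages ⇒ order 4.

4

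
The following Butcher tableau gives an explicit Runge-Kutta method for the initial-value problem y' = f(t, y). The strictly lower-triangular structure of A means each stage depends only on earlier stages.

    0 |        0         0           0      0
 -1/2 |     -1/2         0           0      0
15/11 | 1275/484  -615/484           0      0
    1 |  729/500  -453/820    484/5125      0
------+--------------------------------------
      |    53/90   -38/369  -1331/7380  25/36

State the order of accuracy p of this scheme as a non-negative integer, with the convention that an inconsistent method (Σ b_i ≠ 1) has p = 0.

4

b = (53/90, -38/369, -1331/7380, 25/36)
c = (0, -1/2, 15/11, 1)
Ac = (0, 0, 615/968, 81/200)
Σ b_i: 53/90·1 + (-38/369)·1 + (-1331/7380)·1 + 25/36·1 = 1 ✓
b·c: (-38/369)·(-1/2) + (-1331/7380)·15/11 + 25/36·1 = 1/2 ✓
b·c²: (-38/369)·1/4 + (-1331/7380)·225/121 + 25/36·1 = 1/3 ✓
b·Ac: (-1331/7380)·615/968 + 25/36·81/200 = 1/6 ✓
b·c³: (-38/369)·(-1/8) + (-1331/7380)·3375/1331 + 25/36·1 = 1/4 ✓
b·(c∘Ac): (-1331/7380)·9225/10648 + 25/36·81/200 = 1/8 ✓
b·Ac²: (-1331/7380)·(-615/1936) + 25/36·3/80 = 1/12 ✓
b·A²c: 25/36·3/50 = 1/24 ✓; 4 stages ⇒ order 4.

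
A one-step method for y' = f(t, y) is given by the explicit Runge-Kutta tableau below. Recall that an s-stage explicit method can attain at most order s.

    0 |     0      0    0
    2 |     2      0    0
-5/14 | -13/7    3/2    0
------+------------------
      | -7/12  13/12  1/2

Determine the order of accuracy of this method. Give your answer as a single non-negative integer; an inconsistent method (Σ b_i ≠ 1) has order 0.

1

b = (-7/12, 13/12, 1/2)
c = (0, 2, -5/14)
Ac = (0, 0, 3)
Σ b_i: (-7/12)·1 + 13/12·1 + 1/2·1 = 1 ✓
b·c: 13/12·2 + 1/2·(-5/14) = 167/84 ≠ 1/2 ⇒ order 1.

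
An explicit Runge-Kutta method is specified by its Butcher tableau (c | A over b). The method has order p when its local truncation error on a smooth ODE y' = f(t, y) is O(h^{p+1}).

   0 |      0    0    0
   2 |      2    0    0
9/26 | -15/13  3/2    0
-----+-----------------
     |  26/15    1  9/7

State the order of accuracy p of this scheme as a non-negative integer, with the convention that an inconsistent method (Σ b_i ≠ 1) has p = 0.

b = (26/15, 1, 9/7)
c = (0, 2, 9/26)
Ac = (0, 0, 3)
Σ b_i: 26/15·1 + 1·1 + 9/7·1 = 422/105 ≠ 1 ⇒ order 0.

0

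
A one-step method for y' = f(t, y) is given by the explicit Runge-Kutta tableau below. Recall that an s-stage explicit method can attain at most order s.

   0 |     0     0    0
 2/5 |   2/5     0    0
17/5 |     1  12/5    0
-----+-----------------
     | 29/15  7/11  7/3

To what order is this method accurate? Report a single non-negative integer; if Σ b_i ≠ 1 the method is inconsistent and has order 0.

0

b = (29/15, 7/11, 7/3)
c = (0, 2/5, 17/5)
Ac = (0, 0, 24/25)
Σ b_i: 29/15·1 + 7/11·1 + 7/3·1 = 809/165 ≠ 1 ⇒ order 0.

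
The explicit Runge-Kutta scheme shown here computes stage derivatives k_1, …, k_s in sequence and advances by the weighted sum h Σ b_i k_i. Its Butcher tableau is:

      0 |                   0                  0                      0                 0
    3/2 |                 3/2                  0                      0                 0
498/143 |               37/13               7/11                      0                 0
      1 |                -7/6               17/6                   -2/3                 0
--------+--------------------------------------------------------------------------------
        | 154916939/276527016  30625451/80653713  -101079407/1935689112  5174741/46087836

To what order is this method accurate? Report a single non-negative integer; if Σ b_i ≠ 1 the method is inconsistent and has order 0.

3

b = (154916939/276527016, 30625451/80653713, -101079407/1935689112, 5174741/46087836)
c = (0, 3/2, 498/143, 1)
Ac = (0, 0, 21/22, 1103/572)
Σ b_i: 154916939/276527016·1 + 30625451/80653713·1 + (-101079407/1935689112)·1 + 5174741/46087836·1 = 1 ✓
b·c: 30625451/80653713·3/2 + (-101079407/1935689112)·498/143 + 5174741/46087836·1 = 1/2 ✓
b·c²: 30625451/80653713·9/4 + (-101079407/1935689112)·248004/20449 + 5174741/46087836·1 = 1/3 ✓
b·Ac: (-101079407/1935689112)·21/22 + 5174741/46087836·1103/572 = 1/6 ✓
b·c³: 30625451/80653713·27/8 + (-101079407/1935689112)·123505992/2924207 + 5174741/46087836·1 = -10698858337/13181121096 ≠ 1/4 ⇒ order 3.
b·(c∘Ac): (-101079407/1935689112)·5229/1573 + 5174741/46087836·1103/572 = 7913279/184351344 ≠ 1/8
b·Ac²: (-101079407/1935689112)·63/44 + 5174741/46087836·(-279789/163592) = -586117559/2196853516 ≠ 1/12
b·A²c: 5174741/46087836·(-7/11) = -3293017/46087836 ≠ 1/24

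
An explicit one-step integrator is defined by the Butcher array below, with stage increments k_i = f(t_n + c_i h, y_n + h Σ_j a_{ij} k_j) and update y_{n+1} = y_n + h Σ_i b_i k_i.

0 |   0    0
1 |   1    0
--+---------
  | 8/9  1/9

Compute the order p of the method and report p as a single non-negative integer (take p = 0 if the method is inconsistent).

1

b = (8/9, 1/9)
c = (0, 1)
Σ b_i: 8/9·1 + 1/9·1 = 1 ✓
b·c: 1/9·1 = 1/9 ≠ 1/2 ⇒ order 1.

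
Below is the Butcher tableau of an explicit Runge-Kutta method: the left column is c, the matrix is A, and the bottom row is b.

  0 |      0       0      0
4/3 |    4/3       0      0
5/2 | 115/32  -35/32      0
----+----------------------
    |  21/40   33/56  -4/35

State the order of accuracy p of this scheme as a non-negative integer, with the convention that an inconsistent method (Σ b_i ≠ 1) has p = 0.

b = (21/40, 33/56, -4/35)
c = (0, 4/3, 5/2)
Ac = (0, 0, -35/24)
Σ b_i: 21/40·1 + 33/56·1 + (-4/35)·1 = 1 ✓
b·c: 33/56·4/3 + (-4/35)·5/2 = 1/2 ✓
b·c²: 33/56·16/9 + (-4/35)·25/4 = 1/3 ✓
b·Ac: (-4/35)·(-35/24) = 1/6 ✓; 3 stages ⇒ order 3.

3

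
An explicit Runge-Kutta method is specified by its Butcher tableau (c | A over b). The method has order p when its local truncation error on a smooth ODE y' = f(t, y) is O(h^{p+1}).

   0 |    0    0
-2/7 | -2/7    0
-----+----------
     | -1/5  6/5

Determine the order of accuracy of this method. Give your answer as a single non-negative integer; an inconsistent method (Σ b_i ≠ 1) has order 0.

1

b = (-1/5, 6/5)
c = (0, -2/7)
Σ b_i: (-1/5)·1 + 6/5·1 = 1 ✓
b·c: 6/5·(-2/7) = -12/35 ≠ 1/2 ⇒ order 1.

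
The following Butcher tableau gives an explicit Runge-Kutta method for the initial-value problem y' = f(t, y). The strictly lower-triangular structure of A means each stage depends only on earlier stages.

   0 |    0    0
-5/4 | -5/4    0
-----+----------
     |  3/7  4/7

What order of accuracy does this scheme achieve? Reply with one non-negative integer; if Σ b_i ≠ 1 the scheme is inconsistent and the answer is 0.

1

b = (3/7, 4/7)
c = (0, -5/4)
Σ b_i: 3/7·1 + 4/7·1 = 1 ✓
b·c: 4/7·(-5/4) = -5/7 ≠ 1/2 ⇒ order 1.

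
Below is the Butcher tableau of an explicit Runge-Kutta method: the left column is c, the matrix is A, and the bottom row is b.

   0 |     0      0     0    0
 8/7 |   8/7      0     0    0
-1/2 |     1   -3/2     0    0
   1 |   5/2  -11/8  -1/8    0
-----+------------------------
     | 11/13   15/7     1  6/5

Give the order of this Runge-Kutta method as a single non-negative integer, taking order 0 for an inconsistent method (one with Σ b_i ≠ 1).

0

b = (11/13, 15/7, 1, 6/5)
c = (0, 8/7, -1/2, 1)
Ac = (0, 0, -12/7, -169/112)
Σ b_i: 11/13·1 + 15/7·1 + 1·1 + 6/5·1 = 2361/455 ≠ 1 ⇒ order 0.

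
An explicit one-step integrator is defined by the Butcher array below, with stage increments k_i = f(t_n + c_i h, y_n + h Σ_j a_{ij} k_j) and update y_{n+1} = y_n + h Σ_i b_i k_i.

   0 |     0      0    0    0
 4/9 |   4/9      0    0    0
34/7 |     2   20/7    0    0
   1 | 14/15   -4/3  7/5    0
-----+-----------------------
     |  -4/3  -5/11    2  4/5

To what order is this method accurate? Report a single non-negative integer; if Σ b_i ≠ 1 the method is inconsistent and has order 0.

b = (-4/3, -5/11, 2, 4/5)
c = (0, 4/9, 34/7, 1)
Ac = (0, 0, 80/63, 838/135)
Σ b_i: (-4/3)·1 + (-5/11)·1 + 2·1 + 4/5·1 = 167/165 ≠ 1 ⇒ order 0.

0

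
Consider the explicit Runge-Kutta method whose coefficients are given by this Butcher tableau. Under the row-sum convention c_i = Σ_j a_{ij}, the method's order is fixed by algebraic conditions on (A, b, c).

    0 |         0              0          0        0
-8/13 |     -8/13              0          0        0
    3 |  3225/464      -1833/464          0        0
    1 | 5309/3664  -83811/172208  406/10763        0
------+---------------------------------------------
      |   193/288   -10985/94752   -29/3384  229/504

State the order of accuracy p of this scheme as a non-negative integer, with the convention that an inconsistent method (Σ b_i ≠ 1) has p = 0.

4

b = (193/288, -10985/94752, -29/3384, 229/504)
c = (0, -8/13, 3, 1)
Ac = (0, 0, 141/58, 189/458)
Σ b_i: 193/288·1 + (-10985/94752)·1 + (-29/3384)·1 + 229/504·1 = 1 ✓
b·c: (-10985/94752)·(-8/13) + (-29/3384)·3 + 229/504·1 = 1/2 ✓
b·c²: (-10985/94752)·64/169 + (-29/3384)·9 + 229/504·1 = 1/3 ✓
b·Ac: (-29/3384)·141/58 + 229/504·189/458 = 1/6 ✓
b·c³: (-10985/94752)·(-512/2197) + (-29/3384)·27 + 229/504·1 = 1/4 ✓
b·(c∘Ac): (-29/3384)·423/58 + 229/504·189/458 = 1/8 ✓
b·Ac²: (-29/3384)·(-564/377) + 229/504·462/2977 = 1/12 ✓
b·A²c: 229/504·21/229 = 1/24 ✓; 4 stages ⇒ order 4.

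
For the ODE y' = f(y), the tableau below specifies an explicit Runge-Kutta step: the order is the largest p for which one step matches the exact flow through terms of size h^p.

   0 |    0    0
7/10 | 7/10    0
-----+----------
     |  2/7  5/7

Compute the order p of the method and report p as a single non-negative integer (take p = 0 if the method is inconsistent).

2

b = (2/7, 5/7)
c = (0, 7/10)
Σ b_i: 2/7·1 + 5/7·1 = 1 ✓
b·c: 5/7·7/10 = 1/2 ✓; 2 stages ⇒ order 2.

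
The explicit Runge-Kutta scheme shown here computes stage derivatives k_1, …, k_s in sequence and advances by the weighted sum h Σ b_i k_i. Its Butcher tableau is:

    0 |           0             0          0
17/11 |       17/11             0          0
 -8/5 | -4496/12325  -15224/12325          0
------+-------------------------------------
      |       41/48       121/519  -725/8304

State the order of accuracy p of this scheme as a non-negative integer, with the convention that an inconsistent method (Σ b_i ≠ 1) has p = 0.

3

b = (41/48, 121/519, -725/8304)
c = (0, 17/11, -8/5)
Ac = (0, 0, -1384/725)
Σ b_i: 41/48·1 + 121/519·1 + (-725/8304)·1 = 1 ✓
b·c: 121/519·17/11 + (-725/8304)·(-8/5) = 1/2 ✓
b·c²: 121/519·289/121 + (-725/8304)·64/25 = 1/3 ✓
b·Ac: (-725/8304)·(-1384/725) = 1/6 ✓; 3 stages ⇒ order 3.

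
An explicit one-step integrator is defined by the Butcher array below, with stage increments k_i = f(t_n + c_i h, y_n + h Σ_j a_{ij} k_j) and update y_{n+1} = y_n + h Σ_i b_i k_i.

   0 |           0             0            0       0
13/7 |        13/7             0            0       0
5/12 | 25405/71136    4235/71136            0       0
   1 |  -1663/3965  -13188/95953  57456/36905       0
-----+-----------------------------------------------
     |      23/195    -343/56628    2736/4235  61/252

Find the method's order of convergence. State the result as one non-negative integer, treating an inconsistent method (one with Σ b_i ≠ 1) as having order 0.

b = (23/195, -343/56628, 2736/4235, 61/252)
c = (0, 13/7, 5/12, 1)
Ac = (0, 0, 605/5472, 24/61)
Σ b_i: 23/195·1 + (-343/56628)·1 + 2736/4235·1 + 61/252·1 = 1 ✓
b·c: (-343/56628)·13/7 + 2736/4235·5/12 + 61/252·1 = 1/2 ✓
b·c²: (-343/56628)·169/49 + 2736/4235·25/144 + 61/252·1 = 1/3 ✓
b·Ac: 2736/4235·605/5472 + 61/252·24/61 = 1/6 ✓
b·c³: (-343/56628)·2197/343 + 2736/4235·125/1728 + 61/252·1 = 1/4 ✓
b·(c∘Ac): 2736/4235·3025/65664 + 61/252·24/61 = 1/8 ✓
b·Ac²: 2736/4235·7865/38304 + 61/252·(-87/427) = 1/12 ✓
b·A²c: 61/252·21/122 = 1/24 ✓; 4 stages ⇒ order 4.

4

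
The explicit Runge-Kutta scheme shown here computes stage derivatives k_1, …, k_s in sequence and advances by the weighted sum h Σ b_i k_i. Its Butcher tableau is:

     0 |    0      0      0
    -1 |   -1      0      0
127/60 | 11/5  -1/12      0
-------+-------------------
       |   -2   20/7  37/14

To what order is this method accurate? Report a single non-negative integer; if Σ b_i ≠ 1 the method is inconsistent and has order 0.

0

b = (-2, 20/7, 37/14)
c = (0, -1, 127/60)
Ac = (0, 0, 1/12)
Σ b_i: (-2)·1 + 20/7·1 + 37/14·1 = 7/2 ≠ 1 ⇒ order 0.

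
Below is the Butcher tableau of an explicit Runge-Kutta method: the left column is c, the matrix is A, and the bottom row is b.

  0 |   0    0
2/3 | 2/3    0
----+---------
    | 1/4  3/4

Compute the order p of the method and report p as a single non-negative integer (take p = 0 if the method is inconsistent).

b = (1/4, 3/4)
c = (0, 2/3)
Σ b_i: 1/4·1 + 3/4·1 = 1 ✓
b·c: 3/4·2/3 = 1/2 ✓; 2 stages ⇒ order 2.

2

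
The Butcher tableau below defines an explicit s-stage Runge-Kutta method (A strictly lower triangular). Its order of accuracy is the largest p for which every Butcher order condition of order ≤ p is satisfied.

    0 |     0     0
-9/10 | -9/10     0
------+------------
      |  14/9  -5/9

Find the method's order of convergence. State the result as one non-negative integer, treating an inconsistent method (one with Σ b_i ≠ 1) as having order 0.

2

b = (14/9, -5/9)
c = (0, -9/10)
Σ b_i: 14/9·1 + (-5/9)·1 = 1 ✓
b·c: (-5/9)·(-9/10) = 1/2 ✓; 2 stages ⇒ order 2.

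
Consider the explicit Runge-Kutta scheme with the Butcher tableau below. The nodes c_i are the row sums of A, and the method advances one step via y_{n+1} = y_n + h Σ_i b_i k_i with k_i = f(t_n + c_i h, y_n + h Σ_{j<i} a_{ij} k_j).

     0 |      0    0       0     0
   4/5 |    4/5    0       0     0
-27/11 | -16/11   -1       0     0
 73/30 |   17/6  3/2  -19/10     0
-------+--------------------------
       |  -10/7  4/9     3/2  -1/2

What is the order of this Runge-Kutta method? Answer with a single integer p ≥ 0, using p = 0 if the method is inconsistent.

b = (-10/7, 4/9, 3/2, -1/2)
c = (0, 4/5, -27/11, 73/30)
Ac = (0, 0, -4/5, 129/22)
Σ b_i: (-10/7)·1 + 4/9·1 + 3/2·1 + (-1/2)·1 = 1/63 ≠ 1 ⇒ order 0.

0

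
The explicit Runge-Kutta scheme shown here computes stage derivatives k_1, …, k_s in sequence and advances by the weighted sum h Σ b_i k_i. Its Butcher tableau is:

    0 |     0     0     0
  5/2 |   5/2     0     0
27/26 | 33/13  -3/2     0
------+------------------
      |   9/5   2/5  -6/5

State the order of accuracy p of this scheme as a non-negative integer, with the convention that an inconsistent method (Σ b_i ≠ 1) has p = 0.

1

b = (9/5, 2/5, -6/5)
c = (0, 5/2, 27/26)
Ac = (0, 0, -15/4)
Σ b_i: 9/5·1 + 2/5·1 + (-6/5)·1 = 1 ✓
b·c: 2/5·5/2 + (-6/5)·27/26 = -16/65 ≠ 1/2 ⇒ order 1.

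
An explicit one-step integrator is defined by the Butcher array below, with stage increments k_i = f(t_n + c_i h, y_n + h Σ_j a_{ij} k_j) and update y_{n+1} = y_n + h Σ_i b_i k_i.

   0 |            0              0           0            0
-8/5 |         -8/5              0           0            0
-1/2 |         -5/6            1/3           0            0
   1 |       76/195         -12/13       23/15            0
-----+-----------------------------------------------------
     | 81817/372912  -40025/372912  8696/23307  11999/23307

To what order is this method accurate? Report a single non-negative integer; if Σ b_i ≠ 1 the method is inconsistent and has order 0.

b = (81817/372912, -40025/372912, 8696/23307, 11999/23307)
c = (0, -8/5, -1/2, 1)
Ac = (0, 0, -8/15, 277/390)
Σ b_i: 81817/372912·1 + (-40025/372912)·1 + 8696/23307·1 + 11999/23307·1 = 1 ✓
b·c: (-40025/372912)·(-8/5) + 8696/23307·(-1/2) + 11999/23307·1 = 1/2 ✓
b·c²: (-40025/372912)·64/25 + 8696/23307·1/4 + 11999/23307·1 = 1/3 ✓
b·Ac: 8696/23307·(-8/15) + 11999/23307·277/390 = 1/6 ✓
b·c³: (-40025/372912)·(-512/125) + 8696/23307·(-1/8) + 11999/23307·1 = 35264/38845 ≠ 1/4 ⇒ order 3.
b·(c∘Ac): 8696/23307·4/15 + 11999/23307·277/390 = 108413/233070 ≠ 1/8
b·Ac²: 8696/23307·64/75 + 11999/23307·(-7721/3900) = -4900307/6992100 ≠ 1/12
b·A²c: 11999/23307·(-184/225) = -2207816/5244075 ≠ 1/24

3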